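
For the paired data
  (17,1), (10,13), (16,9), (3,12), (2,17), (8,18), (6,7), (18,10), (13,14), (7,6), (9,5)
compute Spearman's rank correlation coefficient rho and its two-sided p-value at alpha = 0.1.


Step 1: Rank x and y separately (midranks; no ties here).
rank(x): 17->10, 10->7, 16->9, 3->2, 2->1, 8->5, 6->3, 18->11, 13->8, 7->4, 9->6
rank(y): 1->1, 13->8, 9->5, 12->7, 17->10, 18->11, 7->4, 10->6, 14->9, 6->3, 5->2
Step 2: d_i = R_x(i) - R_y(i); compute d_i^2.
  (10-1)^2=81, (7-8)^2=1, (9-5)^2=16, (2-7)^2=25, (1-10)^2=81, (5-11)^2=36, (3-4)^2=1, (11-6)^2=25, (8-9)^2=1, (4-3)^2=1, (6-2)^2=16
sum(d^2) = 284.
Step 3: rho = 1 - 6*284 / (11*(11^2 - 1)) = 1 - 1704/1320 = -0.290909.
Step 4: Under H0, t = rho * sqrt((n-2)/(1-rho^2)) = -0.9122 ~ t(9).
Step 5: Two-sided p-value from the t-distribution with 9 df = 0.385457.
Step 6: alpha = 0.1. fail to reject H0.

rho = -0.2909, p = 0.385457, fail to reject H0 at alpha = 0.1.


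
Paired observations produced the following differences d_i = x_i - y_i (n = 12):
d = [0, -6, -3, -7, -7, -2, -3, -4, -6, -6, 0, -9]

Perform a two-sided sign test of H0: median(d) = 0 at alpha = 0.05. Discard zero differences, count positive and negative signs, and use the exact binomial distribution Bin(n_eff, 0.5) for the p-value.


Step 1: Discard zero differences. Original n = 12; n_eff = number of nonzero differences = 10.
Nonzero differences (with sign): -6, -3, -7, -7, -2, -3, -4, -6, -6, -9
Step 2: Count signs: positive = 0, negative = 10.
Step 3: Under H0: P(positive) = 0.5, so the number of positives S ~ Bin(10, 0.5).
Step 4: Two-sided exact p-value = sum of Bin(10,0.5) probabilities at or below the observed probability = 0.001953.
Step 5: alpha = 0.05. reject H0.

n_eff = 10, pos = 0, neg = 10, p = 0.001953, reject H0.


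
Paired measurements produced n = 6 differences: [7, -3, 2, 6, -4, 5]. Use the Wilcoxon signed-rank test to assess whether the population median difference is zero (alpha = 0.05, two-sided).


Step 1: Drop any zero differences (none here) and take |d_i|.
|d| = [7, 3, 2, 6, 4, 5]
Step 2: Midrank |d_i| (ties get averaged ranks).
ranks: |7|->6, |3|->2, |2|->1, |6|->5, |4|->3, |5|->4
Step 3: Attach original signs; sum ranks with positive sign and with negative sign.
W+ = 6 + 1 + 5 + 4 = 16
W- = 2 + 3 = 5
(Check: W+ + W- = 21 should equal n(n+1)/2 = 21.)
Step 4: Test statistic W = min(W+, W-) = 5.
Step 5: No ties, so the exact null distribution over the 2^6 = 64 sign assignments gives the two-sided p-value = 0.312500.
Step 6: alpha = 0.05. fail to reject H0.

W+ = 16, W- = 5, W = min = 5, p = 0.312500, fail to reject H0.


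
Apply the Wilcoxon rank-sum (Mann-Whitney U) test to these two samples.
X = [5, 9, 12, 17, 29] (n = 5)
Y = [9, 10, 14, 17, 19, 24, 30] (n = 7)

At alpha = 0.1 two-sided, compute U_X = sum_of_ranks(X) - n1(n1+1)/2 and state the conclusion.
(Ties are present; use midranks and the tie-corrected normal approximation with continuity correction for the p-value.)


Step 1: Combine and sort all 12 observations; assign midranks.
sorted (value, group): (5,X), (9,X), (9,Y), (10,Y), (12,X), (14,Y), (17,X), (17,Y), (19,Y), (24,Y), (29,X), (30,Y)
ranks: 5->1, 9->2.5, 9->2.5, 10->4, 12->5, 14->6, 17->7.5, 17->7.5, 19->9, 24->10, 29->11, 30->12
Step 2: Rank sum for X: R1 = 1 + 2.5 + 5 + 7.5 + 11 = 27.
Step 3: U_X = R1 - n1(n1+1)/2 = 27 - 5*6/2 = 27 - 15 = 12.
       U_Y = n1*n2 - U_X = 35 - 12 = 23.
Step 4: Ties are present, so use the tie-corrected normal approximation (with continuity correction) for the p-value.
Step 5: p-value = 0.415157; compare to alpha = 0.1. fail to reject H0.

U_X = 12, p = 0.415157, fail to reject H0 at alpha = 0.1.


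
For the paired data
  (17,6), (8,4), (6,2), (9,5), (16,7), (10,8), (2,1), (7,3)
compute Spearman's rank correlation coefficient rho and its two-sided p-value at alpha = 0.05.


Step 1: Rank x and y separately (midranks; no ties here).
rank(x): 17->8, 8->4, 6->2, 9->5, 16->7, 10->6, 2->1, 7->3
rank(y): 6->6, 4->4, 2->2, 5->5, 7->7, 8->8, 1->1, 3->3
Step 2: d_i = R_x(i) - R_y(i); compute d_i^2.
  (8-6)^2=4, (4-4)^2=0, (2-2)^2=0, (5-5)^2=0, (7-7)^2=0, (6-8)^2=4, (1-1)^2=0, (3-3)^2=0
sum(d^2) = 8.
Step 3: rho = 1 - 6*8 / (8*(8^2 - 1)) = 1 - 48/504 = 0.904762.
Step 4: Under H0, t = rho * sqrt((n-2)/(1-rho^2)) = 5.2034 ~ t(6).
Step 5: Two-sided p-value from the t-distribution with 6 df = 0.002008.
Step 6: alpha = 0.05. reject H0.

rho = 0.9048, p = 0.002008, reject H0 at alpha = 0.05.


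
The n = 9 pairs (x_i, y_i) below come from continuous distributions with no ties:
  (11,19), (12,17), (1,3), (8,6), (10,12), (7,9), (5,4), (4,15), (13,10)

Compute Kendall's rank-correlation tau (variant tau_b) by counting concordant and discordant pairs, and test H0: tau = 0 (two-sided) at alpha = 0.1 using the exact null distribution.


Step 1: Enumerate the 36 unordered pairs (i,j) with i<j and classify each by sign(x_j-x_i) * sign(y_j-y_i).
  (1,2):dx=+1,dy=-2->D; (1,3):dx=-10,dy=-16->C; (1,4):dx=-3,dy=-13->C; (1,5):dx=-1,dy=-7->C
  (1,6):dx=-4,dy=-10->C; (1,7):dx=-6,dy=-15->C; (1,8):dx=-7,dy=-4->C; (1,9):dx=+2,dy=-9->D
  (2,3):dx=-11,dy=-14->C; (2,4):dx=-4,dy=-11->C; (2,5):dx=-2,dy=-5->C; (2,6):dx=-5,dy=-8->C
  (2,7):dx=-7,dy=-13->C; (2,8):dx=-8,dy=-2->C; (2,9):dx=+1,dy=-7->D; (3,4):dx=+7,dy=+3->C
  (3,5):dx=+9,dy=+9->C; (3,6):dx=+6,dy=+6->C; (3,7):dx=+4,dy=+1->C; (3,8):dx=+3,dy=+12->C
  (3,9):dx=+12,dy=+7->C; (4,5):dx=+2,dy=+6->C; (4,6):dx=-1,dy=+3->D; (4,7):dx=-3,dy=-2->C
  (4,8):dx=-4,dy=+9->D; (4,9):dx=+5,dy=+4->C; (5,6):dx=-3,dy=-3->C; (5,7):dx=-5,dy=-8->C
  (5,8):dx=-6,dy=+3->D; (5,9):dx=+3,dy=-2->D; (6,7):dx=-2,dy=-5->C; (6,8):dx=-3,dy=+6->D
  (6,9):dx=+6,dy=+1->C; (7,8):dx=-1,dy=+11->D; (7,9):dx=+8,dy=+6->C; (8,9):dx=+9,dy=-5->D
Step 2: C = 26, D = 10, total pairs = 36.
Step 3: tau = (C - D)/(n(n-1)/2) = (26 - 10)/36 = 0.444444.
Step 4: Exact two-sided p-value (enumerate n! = 362880 permutations of y under H0): p = 0.119439.
Step 5: alpha = 0.1. fail to reject H0.

tau_b = 0.4444 (C=26, D=10), p = 0.119439, fail to reject H0.


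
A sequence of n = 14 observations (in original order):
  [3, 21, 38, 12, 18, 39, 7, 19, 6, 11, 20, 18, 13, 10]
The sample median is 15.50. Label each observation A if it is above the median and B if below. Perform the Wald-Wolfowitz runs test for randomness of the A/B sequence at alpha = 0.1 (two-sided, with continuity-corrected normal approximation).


Step 1: Compute median = 15.50; label A = above, B = below.
Labels in order: BAABAABABBAABB  (n_A = 7, n_B = 7)
Step 2: Count runs R = 9.
Step 3: Under H0 (random ordering), E[R] = 2*n_A*n_B/(n_A+n_B) + 1 = 2*7*7/14 + 1 = 8.0000.
        Var[R] = 2*n_A*n_B*(2*n_A*n_B - n_A - n_B) / ((n_A+n_B)^2 * (n_A+n_B-1)) = 8232/2548 = 3.2308.
        SD[R] = 1.7974.
Step 4: Continuity-corrected z = (R - 0.5 - E[R]) / SD[R] = (9 - 0.5 - 8.0000) / 1.7974 = 0.2782.
Step 5: Two-sided p-value via normal approximation = 2*(1 - Phi(|z|)) = 0.780879.
Step 6: alpha = 0.1. fail to reject H0.

R = 9, z = 0.2782, p = 0.780879, fail to reject H0.


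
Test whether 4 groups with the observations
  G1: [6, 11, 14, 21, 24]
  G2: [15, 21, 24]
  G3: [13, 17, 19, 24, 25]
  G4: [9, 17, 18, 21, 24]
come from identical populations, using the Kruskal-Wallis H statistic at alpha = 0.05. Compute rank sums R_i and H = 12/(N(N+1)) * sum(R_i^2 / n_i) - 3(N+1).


Step 1: Combine all N = 18 observations and assign midranks.
sorted (value, group, rank): (6,G1,1), (9,G4,2), (11,G1,3), (13,G3,4), (14,G1,5), (15,G2,6), (17,G3,7.5), (17,G4,7.5), (18,G4,9), (19,G3,10), (21,G1,12), (21,G2,12), (21,G4,12), (24,G1,15.5), (24,G2,15.5), (24,G3,15.5), (24,G4,15.5), (25,G3,18)
Step 2: Sum ranks within each group.
R_1 = 36.5 (n_1 = 5)
R_2 = 33.5 (n_2 = 3)
R_3 = 55 (n_3 = 5)
R_4 = 46 (n_4 = 5)
Step 3: H = 12/(N(N+1)) * sum(R_i^2/n_i) - 3(N+1)
     = 12/(18*19) * (36.5^2/5 + 33.5^2/3 + 55^2/5 + 46^2/5) - 3*19
     = 0.035088 * 1668.73 - 57
     = 1.552047.
Step 4: Ties present; correction factor C = 1 - 90/(18^3 - 18) = 0.984520. Corrected H = 1.552047 / 0.984520 = 1.576450.
Step 5: Under H0, H ~ chi^2(3); p-value = 0.664741.
Step 6: alpha = 0.05. fail to reject H0.

H = 1.5765, df = 3, p = 0.664741, fail to reject H0.


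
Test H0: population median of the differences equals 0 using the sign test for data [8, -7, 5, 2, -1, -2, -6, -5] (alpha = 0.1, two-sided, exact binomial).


Step 1: Discard zero differences. Original n = 8; n_eff = number of nonzero differences = 8.
Nonzero differences (with sign): +8, -7, +5, +2, -1, -2, -6, -5
Step 2: Count signs: positive = 3, negative = 5.
Step 3: Under H0: P(positive) = 0.5, so the number of positives S ~ Bin(8, 0.5).
Step 4: Two-sided exact p-value = sum of Bin(8,0.5) probabilities at or below the observed probability = 0.726562.
Step 5: alpha = 0.1. fail to reject H0.

n_eff = 8, pos = 3, neg = 5, p = 0.726562, fail to reject H0.


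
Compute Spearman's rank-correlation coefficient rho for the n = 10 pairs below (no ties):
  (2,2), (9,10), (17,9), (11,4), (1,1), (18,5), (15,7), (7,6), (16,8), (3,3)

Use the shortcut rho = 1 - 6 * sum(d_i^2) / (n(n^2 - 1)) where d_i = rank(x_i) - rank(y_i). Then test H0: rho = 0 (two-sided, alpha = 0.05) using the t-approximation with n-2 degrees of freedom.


Step 1: Rank x and y separately (midranks; no ties here).
rank(x): 2->2, 9->5, 17->9, 11->6, 1->1, 18->10, 15->7, 7->4, 16->8, 3->3
rank(y): 2->2, 10->10, 9->9, 4->4, 1->1, 5->5, 7->7, 6->6, 8->8, 3->3
Step 2: d_i = R_x(i) - R_y(i); compute d_i^2.
  (2-2)^2=0, (5-10)^2=25, (9-9)^2=0, (6-4)^2=4, (1-1)^2=0, (10-5)^2=25, (7-7)^2=0, (4-6)^2=4, (8-8)^2=0, (3-3)^2=0
sum(d^2) = 58.
Step 3: rho = 1 - 6*58 / (10*(10^2 - 1)) = 1 - 348/990 = 0.648485.
Step 4: Under H0, t = rho * sqrt((n-2)/(1-rho^2)) = 2.4095 ~ t(8).
Step 5: Two-sided p-value from the t-distribution with 8 df = 0.042540.
Step 6: alpha = 0.05. reject H0.

rho = 0.6485, p = 0.042540, reject H0 at alpha = 0.05.


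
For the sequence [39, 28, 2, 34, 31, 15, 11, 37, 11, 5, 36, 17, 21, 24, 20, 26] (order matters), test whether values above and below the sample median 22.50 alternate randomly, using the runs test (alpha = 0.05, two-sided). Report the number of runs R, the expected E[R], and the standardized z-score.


Step 1: Compute median = 22.50; label A = above, B = below.
Labels in order: AABAABBABBABBABA  (n_A = 8, n_B = 8)
Step 2: Count runs R = 11.
Step 3: Under H0 (random ordering), E[R] = 2*n_A*n_B/(n_A+n_B) + 1 = 2*8*8/16 + 1 = 9.0000.
        Var[R] = 2*n_A*n_B*(2*n_A*n_B - n_A - n_B) / ((n_A+n_B)^2 * (n_A+n_B-1)) = 14336/3840 = 3.7333.
        SD[R] = 1.9322.
Step 4: Continuity-corrected z = (R - 0.5 - E[R]) / SD[R] = (11 - 0.5 - 9.0000) / 1.9322 = 0.7763.
Step 5: Two-sided p-value via normal approximation = 2*(1 - Phi(|z|)) = 0.437558.
Step 6: alpha = 0.05. fail to reject H0.

R = 11, z = 0.7763, p = 0.437558, fail to reject H0.


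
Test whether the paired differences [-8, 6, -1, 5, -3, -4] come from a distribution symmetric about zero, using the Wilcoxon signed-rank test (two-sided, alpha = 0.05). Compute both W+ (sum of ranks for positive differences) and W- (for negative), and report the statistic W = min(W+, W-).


Step 1: Drop any zero differences (none here) and take |d_i|.
|d| = [8, 6, 1, 5, 3, 4]
Step 2: Midrank |d_i| (ties get averaged ranks).
ranks: |8|->6, |6|->5, |1|->1, |5|->4, |3|->2, |4|->3
Step 3: Attach original signs; sum ranks with positive sign and with negative sign.
W+ = 5 + 4 = 9
W- = 6 + 1 + 2 + 3 = 12
(Check: W+ + W- = 21 should equal n(n+1)/2 = 21.)
Step 4: Test statistic W = min(W+, W-) = 9.
Step 5: No ties, so the exact null distribution over the 2^6 = 64 sign assignments gives the two-sided p-value = 0.843750.
Step 6: alpha = 0.05. fail to reject H0.

W+ = 9, W- = 12, W = min = 9, p = 0.843750, fail to reject H0.


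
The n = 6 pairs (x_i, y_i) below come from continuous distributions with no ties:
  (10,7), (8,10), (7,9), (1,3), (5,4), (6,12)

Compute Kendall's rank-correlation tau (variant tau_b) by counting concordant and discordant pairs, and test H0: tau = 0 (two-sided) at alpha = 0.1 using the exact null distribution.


Step 1: Enumerate the 15 unordered pairs (i,j) with i<j and classify each by sign(x_j-x_i) * sign(y_j-y_i).
  (1,2):dx=-2,dy=+3->D; (1,3):dx=-3,dy=+2->D; (1,4):dx=-9,dy=-4->C; (1,5):dx=-5,dy=-3->C
  (1,6):dx=-4,dy=+5->D; (2,3):dx=-1,dy=-1->C; (2,4):dx=-7,dy=-7->C; (2,5):dx=-3,dy=-6->C
  (2,6):dx=-2,dy=+2->D; (3,4):dx=-6,dy=-6->C; (3,5):dx=-2,dy=-5->C; (3,6):dx=-1,dy=+3->D
  (4,5):dx=+4,dy=+1->C; (4,6):dx=+5,dy=+9->C; (5,6):dx=+1,dy=+8->C
Step 2: C = 10, D = 5, total pairs = 15.
Step 3: tau = (C - D)/(n(n-1)/2) = (10 - 5)/15 = 0.333333.
Step 4: Exact two-sided p-value (enumerate n! = 720 permutations of y under H0): p = 0.469444.
Step 5: alpha = 0.1. fail to reject H0.

tau_b = 0.3333 (C=10, D=5), p = 0.469444, fail to reject H0.


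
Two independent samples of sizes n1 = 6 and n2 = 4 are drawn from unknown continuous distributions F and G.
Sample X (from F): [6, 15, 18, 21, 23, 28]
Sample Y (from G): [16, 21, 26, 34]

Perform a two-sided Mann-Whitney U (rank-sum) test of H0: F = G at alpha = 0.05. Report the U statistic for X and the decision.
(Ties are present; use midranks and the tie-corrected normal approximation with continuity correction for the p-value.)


Step 1: Combine and sort all 10 observations; assign midranks.
sorted (value, group): (6,X), (15,X), (16,Y), (18,X), (21,X), (21,Y), (23,X), (26,Y), (28,X), (34,Y)
ranks: 6->1, 15->2, 16->3, 18->4, 21->5.5, 21->5.5, 23->7, 26->8, 28->9, 34->10
Step 2: Rank sum for X: R1 = 1 + 2 + 4 + 5.5 + 7 + 9 = 28.5.
Step 3: U_X = R1 - n1(n1+1)/2 = 28.5 - 6*7/2 = 28.5 - 21 = 7.5.
       U_Y = n1*n2 - U_X = 24 - 7.5 = 16.5.
Step 4: Ties are present, so use the tie-corrected normal approximation (with continuity correction) for the p-value.
Step 5: p-value = 0.392330; compare to alpha = 0.05. fail to reject H0.

U_X = 7.5, p = 0.392330, fail to reject H0 at alpha = 0.05.


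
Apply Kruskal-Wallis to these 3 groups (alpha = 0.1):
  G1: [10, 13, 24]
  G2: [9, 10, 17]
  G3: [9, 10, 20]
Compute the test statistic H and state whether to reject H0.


Step 1: Combine all N = 9 observations and assign midranks.
sorted (value, group, rank): (9,G2,1.5), (9,G3,1.5), (10,G1,4), (10,G2,4), (10,G3,4), (13,G1,6), (17,G2,7), (20,G3,8), (24,G1,9)
Step 2: Sum ranks within each group.
R_1 = 19 (n_1 = 3)
R_2 = 12.5 (n_2 = 3)
R_3 = 13.5 (n_3 = 3)
Step 3: H = 12/(N(N+1)) * sum(R_i^2/n_i) - 3(N+1)
     = 12/(9*10) * (19^2/3 + 12.5^2/3 + 13.5^2/3) - 3*10
     = 0.133333 * 233.167 - 30
     = 1.088889.
Step 4: Ties present; correction factor C = 1 - 30/(9^3 - 9) = 0.958333. Corrected H = 1.088889 / 0.958333 = 1.136232.
Step 5: Under H0, H ~ chi^2(2); p-value = 0.566592.
Step 6: alpha = 0.1. fail to reject H0.

H = 1.1362, df = 2, p = 0.566592, fail to reject H0.


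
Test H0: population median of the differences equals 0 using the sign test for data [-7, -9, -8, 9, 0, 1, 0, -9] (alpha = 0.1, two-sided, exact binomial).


Step 1: Discard zero differences. Original n = 8; n_eff = number of nonzero differences = 6.
Nonzero differences (with sign): -7, -9, -8, +9, +1, -9
Step 2: Count signs: positive = 2, negative = 4.
Step 3: Under H0: P(positive) = 0.5, so the number of positives S ~ Bin(6, 0.5).
Step 4: Two-sided exact p-value = sum of Bin(6,0.5) probabilities at or below the observed probability = 0.687500.
Step 5: alpha = 0.1. fail to reject H0.

n_eff = 6, pos = 2, neg = 4, p = 0.687500, fail to reject H0.


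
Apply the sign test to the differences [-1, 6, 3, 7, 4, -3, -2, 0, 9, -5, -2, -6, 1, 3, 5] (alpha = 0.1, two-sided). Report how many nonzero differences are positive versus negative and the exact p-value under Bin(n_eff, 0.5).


Step 1: Discard zero differences. Original n = 15; n_eff = number of nonzero differences = 14.
Nonzero differences (with sign): -1, +6, +3, +7, +4, -3, -2, +9, -5, -2, -6, +1, +3, +5
Step 2: Count signs: positive = 8, negative = 6.
Step 3: Under H0: P(positive) = 0.5, so the number of positives S ~ Bin(14, 0.5).
Step 4: Two-sided exact p-value = sum of Bin(14,0.5) probabilities at or below the observed probability = 0.790527.
Step 5: alpha = 0.1. fail to reject H0.

n_eff = 14, pos = 8, neg = 6, p = 0.790527, fail to reject H0.


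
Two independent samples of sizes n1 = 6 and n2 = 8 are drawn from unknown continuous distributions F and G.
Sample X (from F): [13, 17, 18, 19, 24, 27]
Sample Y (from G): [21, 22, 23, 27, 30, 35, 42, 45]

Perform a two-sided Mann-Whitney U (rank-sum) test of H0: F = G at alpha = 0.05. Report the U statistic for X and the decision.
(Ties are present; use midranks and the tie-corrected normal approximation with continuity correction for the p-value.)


Step 1: Combine and sort all 14 observations; assign midranks.
sorted (value, group): (13,X), (17,X), (18,X), (19,X), (21,Y), (22,Y), (23,Y), (24,X), (27,X), (27,Y), (30,Y), (35,Y), (42,Y), (45,Y)
ranks: 13->1, 17->2, 18->3, 19->4, 21->5, 22->6, 23->7, 24->8, 27->9.5, 27->9.5, 30->11, 35->12, 42->13, 45->14
Step 2: Rank sum for X: R1 = 1 + 2 + 3 + 4 + 8 + 9.5 = 27.5.
Step 3: U_X = R1 - n1(n1+1)/2 = 27.5 - 6*7/2 = 27.5 - 21 = 6.5.
       U_Y = n1*n2 - U_X = 48 - 6.5 = 41.5.
Step 4: Ties are present, so use the tie-corrected normal approximation (with continuity correction) for the p-value.
Step 5: p-value = 0.028013; compare to alpha = 0.05. reject H0.

U_X = 6.5, p = 0.028013, reject H0 at alpha = 0.05.


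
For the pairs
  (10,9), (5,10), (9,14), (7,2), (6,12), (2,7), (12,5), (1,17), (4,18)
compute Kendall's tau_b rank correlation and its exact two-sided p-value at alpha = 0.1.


Step 1: Enumerate the 36 unordered pairs (i,j) with i<j and classify each by sign(x_j-x_i) * sign(y_j-y_i).
  (1,2):dx=-5,dy=+1->D; (1,3):dx=-1,dy=+5->D; (1,4):dx=-3,dy=-7->C; (1,5):dx=-4,dy=+3->D
  (1,6):dx=-8,dy=-2->C; (1,7):dx=+2,dy=-4->D; (1,8):dx=-9,dy=+8->D; (1,9):dx=-6,dy=+9->D
  (2,3):dx=+4,dy=+4->C; (2,4):dx=+2,dy=-8->D; (2,5):dx=+1,dy=+2->C; (2,6):dx=-3,dy=-3->C
  (2,7):dx=+7,dy=-5->D; (2,8):dx=-4,dy=+7->D; (2,9):dx=-1,dy=+8->D; (3,4):dx=-2,dy=-12->C
  (3,5):dx=-3,dy=-2->C; (3,6):dx=-7,dy=-7->C; (3,7):dx=+3,dy=-9->D; (3,8):dx=-8,dy=+3->D
  (3,9):dx=-5,dy=+4->D; (4,5):dx=-1,dy=+10->D; (4,6):dx=-5,dy=+5->D; (4,7):dx=+5,dy=+3->C
  (4,8):dx=-6,dy=+15->D; (4,9):dx=-3,dy=+16->D; (5,6):dx=-4,dy=-5->C; (5,7):dx=+6,dy=-7->D
  (5,8):dx=-5,dy=+5->D; (5,9):dx=-2,dy=+6->D; (6,7):dx=+10,dy=-2->D; (6,8):dx=-1,dy=+10->D
  (6,9):dx=+2,dy=+11->C; (7,8):dx=-11,dy=+12->D; (7,9):dx=-8,dy=+13->D; (8,9):dx=+3,dy=+1->C
Step 2: C = 12, D = 24, total pairs = 36.
Step 3: tau = (C - D)/(n(n-1)/2) = (12 - 24)/36 = -0.333333.
Step 4: Exact two-sided p-value (enumerate n! = 362880 permutations of y under H0): p = 0.259518.
Step 5: alpha = 0.1. fail to reject H0.

tau_b = -0.3333 (C=12, D=24), p = 0.259518, fail to reject H0.


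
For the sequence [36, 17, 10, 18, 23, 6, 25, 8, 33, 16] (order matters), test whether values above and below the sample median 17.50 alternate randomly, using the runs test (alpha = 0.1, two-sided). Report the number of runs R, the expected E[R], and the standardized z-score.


Step 1: Compute median = 17.50; label A = above, B = below.
Labels in order: ABBAABABAB  (n_A = 5, n_B = 5)
Step 2: Count runs R = 8.
Step 3: Under H0 (random ordering), E[R] = 2*n_A*n_B/(n_A+n_B) + 1 = 2*5*5/10 + 1 = 6.0000.
        Var[R] = 2*n_A*n_B*(2*n_A*n_B - n_A - n_B) / ((n_A+n_B)^2 * (n_A+n_B-1)) = 2000/900 = 2.2222.
        SD[R] = 1.4907.
Step 4: Continuity-corrected z = (R - 0.5 - E[R]) / SD[R] = (8 - 0.5 - 6.0000) / 1.4907 = 1.0062.
Step 5: Two-sided p-value via normal approximation = 2*(1 - Phi(|z|)) = 0.314305.
Step 6: alpha = 0.1. fail to reject H0.

R = 8, z = 1.0062, p = 0.314305, fail to reject H0.


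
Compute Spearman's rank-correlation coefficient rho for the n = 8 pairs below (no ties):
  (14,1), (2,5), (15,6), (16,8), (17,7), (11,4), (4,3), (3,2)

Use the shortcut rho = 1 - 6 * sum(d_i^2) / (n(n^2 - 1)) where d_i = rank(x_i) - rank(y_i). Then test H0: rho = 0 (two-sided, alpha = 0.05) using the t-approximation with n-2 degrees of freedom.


Step 1: Rank x and y separately (midranks; no ties here).
rank(x): 14->5, 2->1, 15->6, 16->7, 17->8, 11->4, 4->3, 3->2
rank(y): 1->1, 5->5, 6->6, 8->8, 7->7, 4->4, 3->3, 2->2
Step 2: d_i = R_x(i) - R_y(i); compute d_i^2.
  (5-1)^2=16, (1-5)^2=16, (6-6)^2=0, (7-8)^2=1, (8-7)^2=1, (4-4)^2=0, (3-3)^2=0, (2-2)^2=0
sum(d^2) = 34.
Step 3: rho = 1 - 6*34 / (8*(8^2 - 1)) = 1 - 204/504 = 0.595238.
Step 4: Under H0, t = rho * sqrt((n-2)/(1-rho^2)) = 1.8145 ~ t(6).
Step 5: Two-sided p-value from the t-distribution with 6 df = 0.119530.
Step 6: alpha = 0.05. fail to reject H0.

rho = 0.5952, p = 0.119530, fail to reject H0 at alpha = 0.05.


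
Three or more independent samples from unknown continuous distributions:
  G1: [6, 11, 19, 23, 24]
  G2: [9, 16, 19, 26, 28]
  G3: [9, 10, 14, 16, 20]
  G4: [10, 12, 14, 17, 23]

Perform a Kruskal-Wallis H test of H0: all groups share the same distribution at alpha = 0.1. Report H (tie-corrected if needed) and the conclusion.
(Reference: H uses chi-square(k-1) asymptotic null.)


Step 1: Combine all N = 20 observations and assign midranks.
sorted (value, group, rank): (6,G1,1), (9,G2,2.5), (9,G3,2.5), (10,G3,4.5), (10,G4,4.5), (11,G1,6), (12,G4,7), (14,G3,8.5), (14,G4,8.5), (16,G2,10.5), (16,G3,10.5), (17,G4,12), (19,G1,13.5), (19,G2,13.5), (20,G3,15), (23,G1,16.5), (23,G4,16.5), (24,G1,18), (26,G2,19), (28,G2,20)
Step 2: Sum ranks within each group.
R_1 = 55 (n_1 = 5)
R_2 = 65.5 (n_2 = 5)
R_3 = 41 (n_3 = 5)
R_4 = 48.5 (n_4 = 5)
Step 3: H = 12/(N(N+1)) * sum(R_i^2/n_i) - 3(N+1)
     = 12/(20*21) * (55^2/5 + 65.5^2/5 + 41^2/5 + 48.5^2/5) - 3*21
     = 0.028571 * 2269.7 - 63
     = 1.848571.
Step 4: Ties present; correction factor C = 1 - 36/(20^3 - 20) = 0.995489. Corrected H = 1.848571 / 0.995489 = 1.856949.
Step 5: Under H0, H ~ chi^2(3); p-value = 0.602621.
Step 6: alpha = 0.1. fail to reject H0.

H = 1.8569, df = 3, p = 0.602621, fail to reject H0.


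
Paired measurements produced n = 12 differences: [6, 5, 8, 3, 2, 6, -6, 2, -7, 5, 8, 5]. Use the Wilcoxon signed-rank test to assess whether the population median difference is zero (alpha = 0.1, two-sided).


Step 1: Drop any zero differences (none here) and take |d_i|.
|d| = [6, 5, 8, 3, 2, 6, 6, 2, 7, 5, 8, 5]
Step 2: Midrank |d_i| (ties get averaged ranks).
ranks: |6|->8, |5|->5, |8|->11.5, |3|->3, |2|->1.5, |6|->8, |6|->8, |2|->1.5, |7|->10, |5|->5, |8|->11.5, |5|->5
Step 3: Attach original signs; sum ranks with positive sign and with negative sign.
W+ = 8 + 5 + 11.5 + 3 + 1.5 + 8 + 1.5 + 5 + 11.5 + 5 = 60
W- = 8 + 10 = 18
(Check: W+ + W- = 78 should equal n(n+1)/2 = 78.)
Step 4: Test statistic W = min(W+, W-) = 18.
Step 5: Ties in |d|, so use the tie-corrected normal approximation.
        E[W] = n(n+1)/4 = 12*13/4 = 39.
        Tie groups: |d|=2 (t=2), |d|=5 (t=3), |d|=6 (t=3), |d|=8 (t=2); sum(t^3 - t) = 60.
        Var[W] = n(n+1)(2n+1)/24 - sum(t^3-t)/48 = 3900/24 - 60/48 = 161.25.
        z = (W - E[W]) / sqrt(Var[W]) = (18 - 39) / 12.6984 = -1.6537.
        Two-sided p = 2*Phi(z) = 0.098179.
Step 6: alpha = 0.1. reject H0.

W+ = 60, W- = 18, W = min = 18, p = 0.098179, reject H0.


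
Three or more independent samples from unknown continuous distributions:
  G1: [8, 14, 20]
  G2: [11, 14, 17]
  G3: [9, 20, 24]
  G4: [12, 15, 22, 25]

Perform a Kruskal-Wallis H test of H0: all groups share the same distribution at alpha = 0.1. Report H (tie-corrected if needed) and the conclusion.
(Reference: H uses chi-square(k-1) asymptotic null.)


Step 1: Combine all N = 13 observations and assign midranks.
sorted (value, group, rank): (8,G1,1), (9,G3,2), (11,G2,3), (12,G4,4), (14,G1,5.5), (14,G2,5.5), (15,G4,7), (17,G2,8), (20,G1,9.5), (20,G3,9.5), (22,G4,11), (24,G3,12), (25,G4,13)
Step 2: Sum ranks within each group.
R_1 = 16 (n_1 = 3)
R_2 = 16.5 (n_2 = 3)
R_3 = 23.5 (n_3 = 3)
R_4 = 35 (n_4 = 4)
Step 3: H = 12/(N(N+1)) * sum(R_i^2/n_i) - 3(N+1)
     = 12/(13*14) * (16^2/3 + 16.5^2/3 + 23.5^2/3 + 35^2/4) - 3*14
     = 0.065934 * 666.417 - 42
     = 1.939560.
Step 4: Ties present; correction factor C = 1 - 12/(13^3 - 13) = 0.994505. Corrected H = 1.939560 / 0.994505 = 1.950276.
Step 5: Under H0, H ~ chi^2(3); p-value = 0.582791.
Step 6: alpha = 0.1. fail to reject H0.

H = 1.9503, df = 3, p = 0.582791, fail to reject H0.


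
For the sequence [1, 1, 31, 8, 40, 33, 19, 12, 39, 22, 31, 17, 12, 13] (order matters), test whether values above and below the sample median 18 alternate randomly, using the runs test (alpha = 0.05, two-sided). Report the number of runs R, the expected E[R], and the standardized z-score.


Step 1: Compute median = 18; label A = above, B = below.
Labels in order: BBABAAABAAABBB  (n_A = 7, n_B = 7)
Step 2: Count runs R = 7.
Step 3: Under H0 (random ordering), E[R] = 2*n_A*n_B/(n_A+n_B) + 1 = 2*7*7/14 + 1 = 8.0000.
        Var[R] = 2*n_A*n_B*(2*n_A*n_B - n_A - n_B) / ((n_A+n_B)^2 * (n_A+n_B-1)) = 8232/2548 = 3.2308.
        SD[R] = 1.7974.
Step 4: Continuity-corrected z = (R + 0.5 - E[R]) / SD[R] = (7 + 0.5 - 8.0000) / 1.7974 = -0.2782.
Step 5: Two-sided p-value via normal approximation = 2*(1 - Phi(|z|)) = 0.780879.
Step 6: alpha = 0.05. fail to reject H0.

R = 7, z = -0.2782, p = 0.780879, fail to reject H0.


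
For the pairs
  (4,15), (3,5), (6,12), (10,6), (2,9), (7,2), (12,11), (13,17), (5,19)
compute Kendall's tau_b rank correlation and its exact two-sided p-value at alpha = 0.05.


Step 1: Enumerate the 36 unordered pairs (i,j) with i<j and classify each by sign(x_j-x_i) * sign(y_j-y_i).
  (1,2):dx=-1,dy=-10->C; (1,3):dx=+2,dy=-3->D; (1,4):dx=+6,dy=-9->D; (1,5):dx=-2,dy=-6->C
  (1,6):dx=+3,dy=-13->D; (1,7):dx=+8,dy=-4->D; (1,8):dx=+9,dy=+2->C; (1,9):dx=+1,dy=+4->C
  (2,3):dx=+3,dy=+7->C; (2,4):dx=+7,dy=+1->C; (2,5):dx=-1,dy=+4->D; (2,6):dx=+4,dy=-3->D
  (2,7):dx=+9,dy=+6->C; (2,8):dx=+10,dy=+12->C; (2,9):dx=+2,dy=+14->C; (3,4):dx=+4,dy=-6->D
  (3,5):dx=-4,dy=-3->C; (3,6):dx=+1,dy=-10->D; (3,7):dx=+6,dy=-1->D; (3,8):dx=+7,dy=+5->C
  (3,9):dx=-1,dy=+7->D; (4,5):dx=-8,dy=+3->D; (4,6):dx=-3,dy=-4->C; (4,7):dx=+2,dy=+5->C
  (4,8):dx=+3,dy=+11->C; (4,9):dx=-5,dy=+13->D; (5,6):dx=+5,dy=-7->D; (5,7):dx=+10,dy=+2->C
  (5,8):dx=+11,dy=+8->C; (5,9):dx=+3,dy=+10->C; (6,7):dx=+5,dy=+9->C; (6,8):dx=+6,dy=+15->C
  (6,9):dx=-2,dy=+17->D; (7,8):dx=+1,dy=+6->C; (7,9):dx=-7,dy=+8->D; (8,9):dx=-8,dy=+2->D
Step 2: C = 20, D = 16, total pairs = 36.
Step 3: tau = (C - D)/(n(n-1)/2) = (20 - 16)/36 = 0.111111.
Step 4: Exact two-sided p-value (enumerate n! = 362880 permutations of y under H0): p = 0.761414.
Step 5: alpha = 0.05. fail to reject H0.

tau_b = 0.1111 (C=20, D=16), p = 0.761414, fail to reject H0.


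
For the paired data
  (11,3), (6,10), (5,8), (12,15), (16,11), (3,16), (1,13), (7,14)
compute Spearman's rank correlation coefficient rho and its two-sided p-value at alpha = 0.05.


Step 1: Rank x and y separately (midranks; no ties here).
rank(x): 11->6, 6->4, 5->3, 12->7, 16->8, 3->2, 1->1, 7->5
rank(y): 3->1, 10->3, 8->2, 15->7, 11->4, 16->8, 13->5, 14->6
Step 2: d_i = R_x(i) - R_y(i); compute d_i^2.
  (6-1)^2=25, (4-3)^2=1, (3-2)^2=1, (7-7)^2=0, (8-4)^2=16, (2-8)^2=36, (1-5)^2=16, (5-6)^2=1
sum(d^2) = 96.
Step 3: rho = 1 - 6*96 / (8*(8^2 - 1)) = 1 - 576/504 = -0.142857.
Step 4: Under H0, t = rho * sqrt((n-2)/(1-rho^2)) = -0.3536 ~ t(6).
Step 5: Two-sided p-value from the t-distribution with 6 df = 0.735765.
Step 6: alpha = 0.05. fail to reject H0.

rho = -0.1429, p = 0.735765, fail to reject H0 at alpha = 0.05.


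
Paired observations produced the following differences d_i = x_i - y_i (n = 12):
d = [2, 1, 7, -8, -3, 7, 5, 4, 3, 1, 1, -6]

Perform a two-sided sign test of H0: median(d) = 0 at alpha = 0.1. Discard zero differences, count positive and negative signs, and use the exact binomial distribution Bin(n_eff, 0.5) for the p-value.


Step 1: Discard zero differences. Original n = 12; n_eff = number of nonzero differences = 12.
Nonzero differences (with sign): +2, +1, +7, -8, -3, +7, +5, +4, +3, +1, +1, -6
Step 2: Count signs: positive = 9, negative = 3.
Step 3: Under H0: P(positive) = 0.5, so the number of positives S ~ Bin(12, 0.5).
Step 4: Two-sided exact p-value = sum of Bin(12,0.5) probabilities at or below the observed probability = 0.145996.
Step 5: alpha = 0.1. fail to reject H0.

n_eff = 12, pos = 9, neg = 3, p = 0.145996, fail to reject H0.


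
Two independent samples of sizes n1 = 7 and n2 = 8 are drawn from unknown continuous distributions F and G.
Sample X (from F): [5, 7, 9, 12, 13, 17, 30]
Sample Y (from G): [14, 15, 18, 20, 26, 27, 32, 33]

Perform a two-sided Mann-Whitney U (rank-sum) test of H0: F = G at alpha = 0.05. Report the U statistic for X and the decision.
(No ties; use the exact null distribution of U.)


Step 1: Combine and sort all 15 observations; assign midranks.
sorted (value, group): (5,X), (7,X), (9,X), (12,X), (13,X), (14,Y), (15,Y), (17,X), (18,Y), (20,Y), (26,Y), (27,Y), (30,X), (32,Y), (33,Y)
ranks: 5->1, 7->2, 9->3, 12->4, 13->5, 14->6, 15->7, 17->8, 18->9, 20->10, 26->11, 27->12, 30->13, 32->14, 33->15
Step 2: Rank sum for X: R1 = 1 + 2 + 3 + 4 + 5 + 8 + 13 = 36.
Step 3: U_X = R1 - n1(n1+1)/2 = 36 - 7*8/2 = 36 - 28 = 8.
       U_Y = n1*n2 - U_X = 56 - 8 = 48.
Step 4: No ties, so the exact null distribution of U (based on enumerating the C(15,7) = 6435 equally likely rank assignments) gives the two-sided p-value.
Step 5: p-value = 0.020513; compare to alpha = 0.05. reject H0.

U_X = 8, p = 0.020513, reject H0 at alpha = 0.05.


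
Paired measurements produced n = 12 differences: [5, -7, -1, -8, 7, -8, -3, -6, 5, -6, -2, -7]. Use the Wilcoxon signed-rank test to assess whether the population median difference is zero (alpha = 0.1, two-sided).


Step 1: Drop any zero differences (none here) and take |d_i|.
|d| = [5, 7, 1, 8, 7, 8, 3, 6, 5, 6, 2, 7]
Step 2: Midrank |d_i| (ties get averaged ranks).
ranks: |5|->4.5, |7|->9, |1|->1, |8|->11.5, |7|->9, |8|->11.5, |3|->3, |6|->6.5, |5|->4.5, |6|->6.5, |2|->2, |7|->9
Step 3: Attach original signs; sum ranks with positive sign and with negative sign.
W+ = 4.5 + 9 + 4.5 = 18
W- = 9 + 1 + 11.5 + 11.5 + 3 + 6.5 + 6.5 + 2 + 9 = 60
(Check: W+ + W- = 78 should equal n(n+1)/2 = 78.)
Step 4: Test statistic W = min(W+, W-) = 18.
Step 5: Ties in |d|, so use the tie-corrected normal approximation.
        E[W] = n(n+1)/4 = 12*13/4 = 39.
        Tie groups: |d|=5 (t=2), |d|=6 (t=2), |d|=7 (t=3), |d|=8 (t=2); sum(t^3 - t) = 42.
        Var[W] = n(n+1)(2n+1)/24 - sum(t^3-t)/48 = 3900/24 - 42/48 = 161.625.
        z = (W - E[W]) / sqrt(Var[W]) = (18 - 39) / 12.7132 = -1.6518.
        Two-sided p = 2*Phi(z) = 0.098569.
Step 6: alpha = 0.1. reject H0.

W+ = 18, W- = 60, W = min = 18, p = 0.098569, reject H0.


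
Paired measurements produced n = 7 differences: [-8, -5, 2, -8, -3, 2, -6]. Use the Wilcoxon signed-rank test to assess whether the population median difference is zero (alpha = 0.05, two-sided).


Step 1: Drop any zero differences (none here) and take |d_i|.
|d| = [8, 5, 2, 8, 3, 2, 6]
Step 2: Midrank |d_i| (ties get averaged ranks).
ranks: |8|->6.5, |5|->4, |2|->1.5, |8|->6.5, |3|->3, |2|->1.5, |6|->5
Step 3: Attach original signs; sum ranks with positive sign and with negative sign.
W+ = 1.5 + 1.5 = 3
W- = 6.5 + 4 + 6.5 + 3 + 5 = 25
(Check: W+ + W- = 28 should equal n(n+1)/2 = 28.)
Step 4: Test statistic W = min(W+, W-) = 3.
Step 5: Ties in |d|, so use the tie-corrected normal approximation.
        E[W] = n(n+1)/4 = 7*8/4 = 14.
        Tie groups: |d|=2 (t=2), |d|=8 (t=2); sum(t^3 - t) = 12.
        Var[W] = n(n+1)(2n+1)/24 - sum(t^3-t)/48 = 840/24 - 12/48 = 34.75.
        z = (W - E[W]) / sqrt(Var[W]) = (3 - 14) / 5.8949 = -1.8660.
        Two-sided p = 2*Phi(z) = 0.062039.
Step 6: alpha = 0.05. fail to reject H0.

W+ = 3, W- = 25, W = min = 3, p = 0.062039, fail to reject H0.


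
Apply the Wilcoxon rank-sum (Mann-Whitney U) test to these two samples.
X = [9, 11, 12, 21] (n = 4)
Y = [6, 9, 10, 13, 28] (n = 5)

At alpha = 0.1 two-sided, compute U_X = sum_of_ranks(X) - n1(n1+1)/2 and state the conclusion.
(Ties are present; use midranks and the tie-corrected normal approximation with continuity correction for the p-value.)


Step 1: Combine and sort all 9 observations; assign midranks.
sorted (value, group): (6,Y), (9,X), (9,Y), (10,Y), (11,X), (12,X), (13,Y), (21,X), (28,Y)
ranks: 6->1, 9->2.5, 9->2.5, 10->4, 11->5, 12->6, 13->7, 21->8, 28->9
Step 2: Rank sum for X: R1 = 2.5 + 5 + 6 + 8 = 21.5.
Step 3: U_X = R1 - n1(n1+1)/2 = 21.5 - 4*5/2 = 21.5 - 10 = 11.5.
       U_Y = n1*n2 - U_X = 20 - 11.5 = 8.5.
Step 4: Ties are present, so use the tie-corrected normal approximation (with continuity correction) for the p-value.
Step 5: p-value = 0.805701; compare to alpha = 0.1. fail to reject H0.

U_X = 11.5, p = 0.805701, fail to reject H0 at alpha = 0.1.


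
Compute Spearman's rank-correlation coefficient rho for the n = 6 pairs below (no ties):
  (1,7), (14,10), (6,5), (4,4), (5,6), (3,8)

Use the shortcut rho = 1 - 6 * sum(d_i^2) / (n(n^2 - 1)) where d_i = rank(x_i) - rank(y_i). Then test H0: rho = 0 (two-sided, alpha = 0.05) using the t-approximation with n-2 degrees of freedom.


Step 1: Rank x and y separately (midranks; no ties here).
rank(x): 1->1, 14->6, 6->5, 4->3, 5->4, 3->2
rank(y): 7->4, 10->6, 5->2, 4->1, 6->3, 8->5
Step 2: d_i = R_x(i) - R_y(i); compute d_i^2.
  (1-4)^2=9, (6-6)^2=0, (5-2)^2=9, (3-1)^2=4, (4-3)^2=1, (2-5)^2=9
sum(d^2) = 32.
Step 3: rho = 1 - 6*32 / (6*(6^2 - 1)) = 1 - 192/210 = 0.085714.
Step 4: Under H0, t = rho * sqrt((n-2)/(1-rho^2)) = 0.1721 ~ t(4).
Step 5: Two-sided p-value from the t-distribution with 4 df = 0.871743.
Step 6: alpha = 0.05. fail to reject H0.

rho = 0.0857, p = 0.871743, fail to reject H0 at alpha = 0.05.


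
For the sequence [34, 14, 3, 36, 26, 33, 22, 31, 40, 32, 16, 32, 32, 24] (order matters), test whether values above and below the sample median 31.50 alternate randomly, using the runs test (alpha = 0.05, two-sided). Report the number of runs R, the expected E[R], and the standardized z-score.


Step 1: Compute median = 31.50; label A = above, B = below.
Labels in order: ABBABABBAABAAB  (n_A = 7, n_B = 7)
Step 2: Count runs R = 10.
Step 3: Under H0 (random ordering), E[R] = 2*n_A*n_B/(n_A+n_B) + 1 = 2*7*7/14 + 1 = 8.0000.
        Var[R] = 2*n_A*n_B*(2*n_A*n_B - n_A - n_B) / ((n_A+n_B)^2 * (n_A+n_B-1)) = 8232/2548 = 3.2308.
        SD[R] = 1.7974.
Step 4: Continuity-corrected z = (R - 0.5 - E[R]) / SD[R] = (10 - 0.5 - 8.0000) / 1.7974 = 0.8345.
Step 5: Two-sided p-value via normal approximation = 2*(1 - Phi(|z|)) = 0.403986.
Step 6: alpha = 0.05. fail to reject H0.

R = 10, z = 0.8345, p = 0.403986, fail to reject H0.


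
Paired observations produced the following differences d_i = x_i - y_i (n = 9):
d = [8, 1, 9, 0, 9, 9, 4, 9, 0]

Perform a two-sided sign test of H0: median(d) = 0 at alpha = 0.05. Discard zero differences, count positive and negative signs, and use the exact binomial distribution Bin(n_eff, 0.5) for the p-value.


Step 1: Discard zero differences. Original n = 9; n_eff = number of nonzero differences = 7.
Nonzero differences (with sign): +8, +1, +9, +9, +9, +4, +9
Step 2: Count signs: positive = 7, negative = 0.
Step 3: Under H0: P(positive) = 0.5, so the number of positives S ~ Bin(7, 0.5).
Step 4: Two-sided exact p-value = sum of Bin(7,0.5) probabilities at or below the observed probability = 0.015625.
Step 5: alpha = 0.05. reject H0.

n_eff = 7, pos = 7, neg = 0, p = 0.015625, reject H0.


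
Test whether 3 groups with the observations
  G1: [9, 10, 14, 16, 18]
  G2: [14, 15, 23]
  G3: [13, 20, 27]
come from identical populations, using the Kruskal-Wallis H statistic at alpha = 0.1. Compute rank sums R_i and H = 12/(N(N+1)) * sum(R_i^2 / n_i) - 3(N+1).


Step 1: Combine all N = 11 observations and assign midranks.
sorted (value, group, rank): (9,G1,1), (10,G1,2), (13,G3,3), (14,G1,4.5), (14,G2,4.5), (15,G2,6), (16,G1,7), (18,G1,8), (20,G3,9), (23,G2,10), (27,G3,11)
Step 2: Sum ranks within each group.
R_1 = 22.5 (n_1 = 5)
R_2 = 20.5 (n_2 = 3)
R_3 = 23 (n_3 = 3)
Step 3: H = 12/(N(N+1)) * sum(R_i^2/n_i) - 3(N+1)
     = 12/(11*12) * (22.5^2/5 + 20.5^2/3 + 23^2/3) - 3*12
     = 0.090909 * 417.667 - 36
     = 1.969697.
Step 4: Ties present; correction factor C = 1 - 6/(11^3 - 11) = 0.995455. Corrected H = 1.969697 / 0.995455 = 1.978691.
Step 5: Under H0, H ~ chi^2(2); p-value = 0.371820.
Step 6: alpha = 0.1. fail to reject H0.

H = 1.9787, df = 2, p = 0.371820, fail to reject H0.


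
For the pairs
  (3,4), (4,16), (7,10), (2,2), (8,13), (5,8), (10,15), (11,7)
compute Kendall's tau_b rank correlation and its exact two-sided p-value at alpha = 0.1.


Step 1: Enumerate the 28 unordered pairs (i,j) with i<j and classify each by sign(x_j-x_i) * sign(y_j-y_i).
  (1,2):dx=+1,dy=+12->C; (1,3):dx=+4,dy=+6->C; (1,4):dx=-1,dy=-2->C; (1,5):dx=+5,dy=+9->C
  (1,6):dx=+2,dy=+4->C; (1,7):dx=+7,dy=+11->C; (1,8):dx=+8,dy=+3->C; (2,3):dx=+3,dy=-6->D
  (2,4):dx=-2,dy=-14->C; (2,5):dx=+4,dy=-3->D; (2,6):dx=+1,dy=-8->D; (2,7):dx=+6,dy=-1->D
  (2,8):dx=+7,dy=-9->D; (3,4):dx=-5,dy=-8->C; (3,5):dx=+1,dy=+3->C; (3,6):dx=-2,dy=-2->C
  (3,7):dx=+3,dy=+5->C; (3,8):dx=+4,dy=-3->D; (4,5):dx=+6,dy=+11->C; (4,6):dx=+3,dy=+6->C
  (4,7):dx=+8,dy=+13->C; (4,8):dx=+9,dy=+5->C; (5,6):dx=-3,dy=-5->C; (5,7):dx=+2,dy=+2->C
  (5,8):dx=+3,dy=-6->D; (6,7):dx=+5,dy=+7->C; (6,8):dx=+6,dy=-1->D; (7,8):dx=+1,dy=-8->D
Step 2: C = 19, D = 9, total pairs = 28.
Step 3: tau = (C - D)/(n(n-1)/2) = (19 - 9)/28 = 0.357143.
Step 4: Exact two-sided p-value (enumerate n! = 40320 permutations of y under H0): p = 0.275099.
Step 5: alpha = 0.1. fail to reject H0.

tau_b = 0.3571 (C=19, D=9), p = 0.275099, fail to reject H0.


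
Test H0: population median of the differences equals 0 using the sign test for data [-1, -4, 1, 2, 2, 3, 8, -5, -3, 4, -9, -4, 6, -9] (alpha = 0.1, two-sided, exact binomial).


Step 1: Discard zero differences. Original n = 14; n_eff = number of nonzero differences = 14.
Nonzero differences (with sign): -1, -4, +1, +2, +2, +3, +8, -5, -3, +4, -9, -4, +6, -9
Step 2: Count signs: positive = 7, negative = 7.
Step 3: Under H0: P(positive) = 0.5, so the number of positives S ~ Bin(14, 0.5).
Step 4: Two-sided exact p-value = sum of Bin(14,0.5) probabilities at or below the observed probability = 1.000000.
Step 5: alpha = 0.1. fail to reject H0.

n_eff = 14, pos = 7, neg = 7, p = 1.000000, fail to reject H0.


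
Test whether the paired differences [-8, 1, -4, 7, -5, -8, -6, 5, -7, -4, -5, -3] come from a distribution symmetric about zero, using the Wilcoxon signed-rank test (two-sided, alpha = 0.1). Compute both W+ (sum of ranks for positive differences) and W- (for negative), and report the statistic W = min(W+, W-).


Step 1: Drop any zero differences (none here) and take |d_i|.
|d| = [8, 1, 4, 7, 5, 8, 6, 5, 7, 4, 5, 3]
Step 2: Midrank |d_i| (ties get averaged ranks).
ranks: |8|->11.5, |1|->1, |4|->3.5, |7|->9.5, |5|->6, |8|->11.5, |6|->8, |5|->6, |7|->9.5, |4|->3.5, |5|->6, |3|->2
Step 3: Attach original signs; sum ranks with positive sign and with negative sign.
W+ = 1 + 9.5 + 6 = 16.5
W- = 11.5 + 3.5 + 6 + 11.5 + 8 + 9.5 + 3.5 + 6 + 2 = 61.5
(Check: W+ + W- = 78 should equal n(n+1)/2 = 78.)
Step 4: Test statistic W = min(W+, W-) = 16.5.
Step 5: Ties in |d|, so use the tie-corrected normal approximation.
        E[W] = n(n+1)/4 = 12*13/4 = 39.
        Tie groups: |d|=4 (t=2), |d|=5 (t=3), |d|=7 (t=2), |d|=8 (t=2); sum(t^3 - t) = 42.
        Var[W] = n(n+1)(2n+1)/24 - sum(t^3-t)/48 = 3900/24 - 42/48 = 161.625.
        z = (W - E[W]) / sqrt(Var[W]) = (16.5 - 39) / 12.7132 = -1.7698.
        Two-sided p = 2*Phi(z) = 0.076758.
Step 6: alpha = 0.1. reject H0.

W+ = 16.5, W- = 61.5, W = min = 16.5, p = 0.076758, reject H0.


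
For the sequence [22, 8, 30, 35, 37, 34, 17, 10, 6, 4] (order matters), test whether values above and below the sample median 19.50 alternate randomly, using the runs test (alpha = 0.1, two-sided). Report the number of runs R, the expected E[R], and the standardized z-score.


Step 1: Compute median = 19.50; label A = above, B = below.
Labels in order: ABAAAABBBB  (n_A = 5, n_B = 5)
Step 2: Count runs R = 4.
Step 3: Under H0 (random ordering), E[R] = 2*n_A*n_B/(n_A+n_B) + 1 = 2*5*5/10 + 1 = 6.0000.
        Var[R] = 2*n_A*n_B*(2*n_A*n_B - n_A - n_B) / ((n_A+n_B)^2 * (n_A+n_B-1)) = 2000/900 = 2.2222.
        SD[R] = 1.4907.
Step 4: Continuity-corrected z = (R + 0.5 - E[R]) / SD[R] = (4 + 0.5 - 6.0000) / 1.4907 = -1.0062.
Step 5: Two-sided p-value via normal approximation = 2*(1 - Phi(|z|)) = 0.314305.
Step 6: alpha = 0.1. fail to reject H0.

R = 4, z = -1.0062, p = 0.314305, fail to reject H0.
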